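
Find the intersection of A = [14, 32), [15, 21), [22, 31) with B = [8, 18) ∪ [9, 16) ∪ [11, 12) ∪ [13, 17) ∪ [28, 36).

[14, 18) ∪ [28, 32)

Merge the first list: [14, 32).
Merge the second list: [8, 18), [28, 36).
[14, 32) meets the second set on [14, 18), [28, 32).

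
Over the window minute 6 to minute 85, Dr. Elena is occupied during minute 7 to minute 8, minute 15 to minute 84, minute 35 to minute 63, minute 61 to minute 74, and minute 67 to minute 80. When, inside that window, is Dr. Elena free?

minute 6 to minute 7, minute 8 to minute 15, minute 84 to minute 85

After merging, the occupied span is minute 7 to minute 8, minute 15 to minute 84.
Uncovered inside minute 6 to minute 85: minute 6 to minute 7, minute 8 to minute 15, minute 84 to minute 85.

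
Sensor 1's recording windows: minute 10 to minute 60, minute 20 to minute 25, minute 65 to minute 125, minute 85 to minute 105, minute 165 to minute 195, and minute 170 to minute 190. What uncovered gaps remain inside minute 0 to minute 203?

After merging, the occupied span is minute 10 to minute 60, minute 65 to minute 125, minute 165 to minute 195.
Gaps within minute 0 to minute 203: minute 0 to minute 10, minute 60 to minute 65, minute 125 to minute 165, minute 195 to minute 203.

minute 0 to minute 10, minute 60 to minute 65, minute 125 to minute 165, minute 195 to minute 203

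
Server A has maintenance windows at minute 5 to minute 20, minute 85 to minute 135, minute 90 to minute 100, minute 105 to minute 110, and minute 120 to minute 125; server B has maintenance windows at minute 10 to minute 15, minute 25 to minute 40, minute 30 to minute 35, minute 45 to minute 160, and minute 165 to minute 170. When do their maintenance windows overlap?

minute 10 to minute 15, minute 85 to minute 135

First set merges to minute 5 to minute 20, minute 85 to minute 135.
Second set merges to minute 10 to minute 15, minute 25 to minute 40, minute 45 to minute 160, minute 165 to minute 170.
minute 5 to minute 20 meets the second set on minute 10 to minute 15.
minute 85 to minute 135 meets the second set on minute 85 to minute 135.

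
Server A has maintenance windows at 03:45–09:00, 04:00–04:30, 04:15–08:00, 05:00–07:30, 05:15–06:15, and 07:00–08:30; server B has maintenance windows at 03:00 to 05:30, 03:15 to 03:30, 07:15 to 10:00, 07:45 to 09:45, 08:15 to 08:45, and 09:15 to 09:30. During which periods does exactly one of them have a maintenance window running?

First set merges to 03:45-09:00.
Second set merges to 03:00-05:30, 07:15-10:00.
A \ B = 05:30-07:15.
B \ A = 03:00-03:45, 09:00-10:00.
Union of the two gives the symmetric difference.

03:00-03:45, 05:30-07:15, 09:00-10:00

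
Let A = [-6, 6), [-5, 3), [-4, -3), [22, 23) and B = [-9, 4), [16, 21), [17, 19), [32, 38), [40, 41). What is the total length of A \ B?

Merge the first list: [-6, 6), [22, 23).
Merge the second list: [-9, 4), [16, 21), [32, 38), [40, 41).
A \ B = [4, 6), [22, 23).
Total: 2 + 1 = 3.

3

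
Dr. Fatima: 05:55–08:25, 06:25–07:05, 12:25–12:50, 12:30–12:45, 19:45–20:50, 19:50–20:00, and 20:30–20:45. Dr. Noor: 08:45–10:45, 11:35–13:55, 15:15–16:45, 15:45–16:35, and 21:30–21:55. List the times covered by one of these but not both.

05:55–08:25, 08:45–10:45, 11:35–12:25, 12:50–13:55, 15:15–16:45, 19:45–20:50, 21:30–21:55

A, merged: 05:55–08:25, 12:25–12:50, 19:45–20:50.
B, merged: 08:45–10:45, 11:35–13:55, 15:15–16:45, 21:30–21:55.
A \ B = 05:55–08:25, 19:45–20:50.
B \ A = 08:45–10:45, 11:35–12:25, 12:50–13:55, 15:15–16:45, 21:30–21:55.
Union of the two gives the symmetric difference.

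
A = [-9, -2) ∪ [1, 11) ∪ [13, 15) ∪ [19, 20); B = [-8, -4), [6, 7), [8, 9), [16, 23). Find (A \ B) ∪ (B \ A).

A but not B: [-9, -8), [-4, -2), [1, 6), [7, 8), [9, 11), [13, 15).
B but not A: [16, 19), [20, 23).
Combining gives A △ B.

[-9, -8) ∪ [-4, -2) ∪ [1, 6) ∪ [7, 8) ∪ [9, 11) ∪ [13, 15) ∪ [16, 19) ∪ [20, 23)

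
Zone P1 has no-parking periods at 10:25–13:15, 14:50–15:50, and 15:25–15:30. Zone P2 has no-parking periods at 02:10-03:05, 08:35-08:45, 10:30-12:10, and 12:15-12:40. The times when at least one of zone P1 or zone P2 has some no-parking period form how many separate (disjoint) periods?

A, merged: 10:25–13:15, 14:50–15:50.
A ∪ B = 02:10–03:05, 08:35–08:45, 10:25–13:15, 14:50–15:50.
That is 4 disjoint pieces.

4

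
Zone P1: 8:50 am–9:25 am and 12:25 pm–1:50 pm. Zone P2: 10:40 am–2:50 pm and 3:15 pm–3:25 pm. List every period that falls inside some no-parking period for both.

8:50 am–9:25 am meets no B interval.
12:25 pm–1:50 pm ∩ B → 12:25 pm–1:50 pm.

12:25 pm–1:50 pm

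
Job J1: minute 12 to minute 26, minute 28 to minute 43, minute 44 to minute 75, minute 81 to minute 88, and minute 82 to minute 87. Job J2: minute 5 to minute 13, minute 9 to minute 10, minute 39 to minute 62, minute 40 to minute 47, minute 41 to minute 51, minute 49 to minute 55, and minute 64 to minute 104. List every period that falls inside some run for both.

Merge the first list: minute 12 to minute 26, minute 28 to minute 43, minute 44 to minute 75, minute 81 to minute 88.
Merge the second list: minute 5 to minute 13, minute 39 to minute 62, minute 64 to minute 104.
minute 12 to minute 26 overlaps B on minute 12 to minute 13.
minute 28 to minute 43 overlaps B on minute 39 to minute 43.
minute 44 to minute 75 overlaps B on minute 44 to minute 62, minute 64 to minute 75.
minute 81 to minute 88 overlaps B on minute 81 to minute 88.

minute 12 to minute 13, minute 39 to minute 43, minute 44 to minute 62, minute 64 to minute 75, minute 81 to minute 88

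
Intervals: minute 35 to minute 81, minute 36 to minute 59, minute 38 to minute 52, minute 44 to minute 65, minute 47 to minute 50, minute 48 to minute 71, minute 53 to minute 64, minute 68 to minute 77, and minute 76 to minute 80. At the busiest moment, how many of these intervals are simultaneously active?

6

Walk the sorted start/end points keeping a running depth.
The depth first hits 6 at minute 48.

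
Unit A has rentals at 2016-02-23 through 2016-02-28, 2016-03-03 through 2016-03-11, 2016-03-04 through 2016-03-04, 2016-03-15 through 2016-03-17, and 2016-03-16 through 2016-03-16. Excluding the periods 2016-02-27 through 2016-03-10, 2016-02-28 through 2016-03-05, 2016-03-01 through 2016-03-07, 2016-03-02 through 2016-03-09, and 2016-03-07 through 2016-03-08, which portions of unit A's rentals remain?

First set merges to 2016-02-23 through 2016-02-28, 2016-03-03 through 2016-03-11, 2016-03-15 through 2016-03-17.
Second set merges to 2016-02-27 through 2016-03-10.
2016-02-23 through 2016-02-28 with B removed leaves 2016-02-23 through 2016-02-26.
2016-03-03 through 2016-03-11 with B removed leaves 2016-03-11 through 2016-03-11.
2016-03-15 through 2016-03-17 is untouched.

2016-02-23 through 2016-02-26, 2016-03-11 through 2016-03-11, 2016-03-15 through 2016-03-17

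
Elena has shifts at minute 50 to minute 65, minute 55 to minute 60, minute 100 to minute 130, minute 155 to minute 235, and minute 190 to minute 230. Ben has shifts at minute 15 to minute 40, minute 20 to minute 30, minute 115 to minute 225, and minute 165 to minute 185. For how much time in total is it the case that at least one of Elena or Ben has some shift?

175 minutes

First set merges to minute 50 to minute 65, minute 100 to minute 130, minute 155 to minute 235.
Second set merges to minute 15 to minute 40, minute 115 to minute 225.
A ∪ B = minute 15 to minute 40, minute 50 to minute 65, minute 100 to minute 235.
Total: 25 minutes + 15 minutes + 135 minutes = 175 minutes.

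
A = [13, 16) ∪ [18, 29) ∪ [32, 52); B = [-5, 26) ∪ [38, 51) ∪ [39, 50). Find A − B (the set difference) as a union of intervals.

B, merged: [-5, 26), [38, 51).
[13, 16): entirely removed.
[18, 29) \ B = [26, 29).
[32, 52) \ B = [32, 38), [51, 52).

[26, 29) ∪ [32, 38) ∪ [51, 52)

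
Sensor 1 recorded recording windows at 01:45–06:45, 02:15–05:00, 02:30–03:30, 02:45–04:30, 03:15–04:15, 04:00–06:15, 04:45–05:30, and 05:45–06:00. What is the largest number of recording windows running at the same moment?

5

Walk the sorted start/end points keeping a running depth.
The depth first hits 5 at 03:15.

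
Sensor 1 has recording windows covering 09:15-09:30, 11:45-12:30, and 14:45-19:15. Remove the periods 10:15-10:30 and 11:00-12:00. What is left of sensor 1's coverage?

09:15–09:30, 12:00–12:30, 14:45–19:15

09:15–09:30: nothing removed.
11:45–12:30 \ B = 12:00–12:30.
14:45–19:15: nothing removed.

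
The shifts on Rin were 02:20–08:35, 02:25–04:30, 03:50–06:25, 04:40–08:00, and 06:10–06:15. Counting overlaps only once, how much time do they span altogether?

Merged: 02:20–08:35.
Length: 6 h 15 min.

6 h 15 min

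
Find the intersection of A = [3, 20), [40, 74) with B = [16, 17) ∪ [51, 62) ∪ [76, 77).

[3, 20) overlaps B on [16, 17).
[40, 74) overlaps B on [51, 62).

[16, 17) ∪ [51, 62)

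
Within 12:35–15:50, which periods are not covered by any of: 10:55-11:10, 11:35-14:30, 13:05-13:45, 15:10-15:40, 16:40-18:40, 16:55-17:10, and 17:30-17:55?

After merging, the occupied span is 10:55-11:10, 11:35-14:30, 15:10-15:40, 16:40-18:40.
Complement within 12:35-15:50: 14:30-15:10, 15:40-15:50.

14:30-15:10, 15:40-15:50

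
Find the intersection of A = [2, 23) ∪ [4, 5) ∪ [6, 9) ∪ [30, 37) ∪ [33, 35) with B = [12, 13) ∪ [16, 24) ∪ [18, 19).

[12, 13) ∪ [16, 23)

Merge the first list: [2, 23), [30, 37).
Merge the second list: [12, 13), [16, 24).
[2, 23) ∩ B → [12, 13), [16, 23).
[30, 37) meets no B interval.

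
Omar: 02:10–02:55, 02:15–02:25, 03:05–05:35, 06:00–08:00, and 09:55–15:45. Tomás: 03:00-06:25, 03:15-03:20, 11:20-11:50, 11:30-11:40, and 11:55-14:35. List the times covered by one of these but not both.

02:10–02:55, 03:00–03:05, 05:35–06:00, 06:25–08:00, 09:55–11:20, 11:50–11:55, 14:35–15:45

A, merged: 02:10–02:55, 03:05–05:35, 06:00–08:00, 09:55–15:45.
B, merged: 03:00–06:25, 11:20–11:50, 11:55–14:35.
A \ B = 02:10–02:55, 06:25–08:00, 09:55–11:20, 11:50–11:55, 14:35–15:45.
B \ A = 03:00–03:05, 05:35–06:00.
Union of the two gives the symmetric difference.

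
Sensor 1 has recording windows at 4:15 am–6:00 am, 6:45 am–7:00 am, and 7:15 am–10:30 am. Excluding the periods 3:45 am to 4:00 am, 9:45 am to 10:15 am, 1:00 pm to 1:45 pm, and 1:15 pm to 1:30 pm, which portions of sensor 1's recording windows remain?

4:15 am-6:00 am, 6:45 am-7:00 am, 7:15 am-9:45 am, 10:15 am-10:30 am

B, merged: 3:45 am-4:00 am, 9:45 am-10:15 am, 1:00 pm-1:45 pm.
4:15 am-6:00 am is untouched.
6:45 am-7:00 am is untouched.
7:15 am-10:30 am with B removed leaves 7:15 am-9:45 am, 10:15 am-10:30 am.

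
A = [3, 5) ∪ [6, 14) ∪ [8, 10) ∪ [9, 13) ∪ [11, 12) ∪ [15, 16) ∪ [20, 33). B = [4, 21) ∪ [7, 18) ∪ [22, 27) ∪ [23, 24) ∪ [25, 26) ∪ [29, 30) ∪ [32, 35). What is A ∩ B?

A, merged: [3, 5), [6, 14), [15, 16), [20, 33).
B, merged: [4, 21), [22, 27), [29, 30), [32, 35).
[3, 5) ∩ B → [4, 5).
[6, 14) ∩ B → [6, 14).
[15, 16) ∩ B → [15, 16).
[20, 33) ∩ B → [20, 21), [22, 27), [29, 30), [32, 33).

[4, 5) ∪ [6, 14) ∪ [15, 16) ∪ [20, 21) ∪ [22, 27) ∪ [29, 30) ∪ [32, 33)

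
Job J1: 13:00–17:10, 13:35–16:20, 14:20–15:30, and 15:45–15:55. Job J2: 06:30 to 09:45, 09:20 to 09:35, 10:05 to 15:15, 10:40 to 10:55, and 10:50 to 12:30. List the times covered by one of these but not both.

First set merges to 13:00–17:10.
Second set merges to 06:30–09:45, 10:05–15:15.
A \ B = 15:15–17:10.
B \ A = 06:30–09:45, 10:05–13:00.
Union of the two gives the symmetric difference.

06:30–09:45, 10:05–13:00, 15:15–17:10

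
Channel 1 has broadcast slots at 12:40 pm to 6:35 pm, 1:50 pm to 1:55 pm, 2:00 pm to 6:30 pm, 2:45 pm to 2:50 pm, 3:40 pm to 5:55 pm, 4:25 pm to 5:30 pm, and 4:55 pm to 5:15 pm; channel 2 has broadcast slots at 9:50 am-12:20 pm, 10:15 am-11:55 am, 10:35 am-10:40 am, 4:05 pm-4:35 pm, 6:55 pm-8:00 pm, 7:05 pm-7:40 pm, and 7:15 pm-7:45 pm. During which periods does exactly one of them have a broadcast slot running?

9:50 am–12:20 pm, 12:40 pm–4:05 pm, 4:35 pm–6:35 pm, 6:55 pm–8:00 pm

First set merges to 12:40 pm–6:35 pm.
Second set merges to 9:50 am–12:20 pm, 4:05 pm–4:35 pm, 6:55 pm–8:00 pm.
A \ B = 12:40 pm–4:05 pm, 4:35 pm–6:35 pm.
B \ A = 9:50 am–12:20 pm, 6:55 pm–8:00 pm.
Union of the two gives the symmetric difference.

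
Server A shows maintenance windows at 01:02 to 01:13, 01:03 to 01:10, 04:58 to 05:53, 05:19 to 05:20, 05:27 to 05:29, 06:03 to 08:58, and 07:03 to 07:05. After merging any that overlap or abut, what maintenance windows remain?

01:03-01:10 overlaps/touches 01:02-01:13 → extend to 01:02-01:13.
04:58-05:53 is disjoint → start new block.
05:19-05:20 overlaps/touches 04:58-05:53 → extend to 04:58-05:53.
05:27-05:29 overlaps/touches 04:58-05:53 → extend to 04:58-05:53.
06:03-08:58 is disjoint → start new block.
07:03-07:05 overlaps/touches 06:03-08:58 → extend to 06:03-08:58.

01:02-01:13, 04:58-05:53, 06:03-08:58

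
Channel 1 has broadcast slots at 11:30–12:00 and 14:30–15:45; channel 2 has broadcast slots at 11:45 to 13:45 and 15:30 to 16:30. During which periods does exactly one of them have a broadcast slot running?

A but not B: 11:30–11:45, 14:30–15:30.
B but not A: 12:00–13:45, 15:45–16:30.
Combining gives A △ B.

11:30–11:45, 12:00–13:45, 14:30–15:30, 15:45–16:30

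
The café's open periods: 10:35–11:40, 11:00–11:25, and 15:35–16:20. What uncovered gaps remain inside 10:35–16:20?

11:40-15:35

The merged coverage is 10:35-11:40, 15:35-16:20.
Uncovered inside 10:35-16:20: 11:40-15:35.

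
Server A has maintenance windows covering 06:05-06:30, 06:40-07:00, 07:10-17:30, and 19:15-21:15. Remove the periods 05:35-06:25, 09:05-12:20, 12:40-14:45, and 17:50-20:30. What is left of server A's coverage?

06:05-06:30 minus B → 06:25-06:30.
06:40-07:00: no B overlap → unchanged.
07:10-17:30 minus B → 07:10-09:05, 12:20-12:40, 14:45-17:30.
19:15-21:15 minus B → 20:30-21:15.

06:25-06:30, 06:40-07:00, 07:10-09:05, 12:20-12:40, 14:45-17:30, 20:30-21:15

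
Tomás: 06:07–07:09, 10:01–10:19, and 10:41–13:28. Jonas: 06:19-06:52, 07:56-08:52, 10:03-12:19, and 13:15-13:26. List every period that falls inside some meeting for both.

06:19-06:52, 10:03-10:19, 10:41-12:19, 13:15-13:26

06:07-07:09 ∩ B → 06:19-06:52.
10:01-10:19 ∩ B → 10:03-10:19.
10:41-13:28 ∩ B → 10:41-12:19, 13:15-13:26.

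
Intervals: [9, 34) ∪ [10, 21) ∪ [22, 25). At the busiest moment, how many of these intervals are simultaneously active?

Sweep endpoints in order; track running count of active intervals.
Peak of 2 reached at 10.

2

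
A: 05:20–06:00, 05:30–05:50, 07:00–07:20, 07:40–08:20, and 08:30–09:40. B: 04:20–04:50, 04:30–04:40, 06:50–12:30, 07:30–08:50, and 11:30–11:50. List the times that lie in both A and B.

07:00–07:20, 07:40–08:20, 08:30–09:40

A, merged: 05:20–06:00, 07:00–07:20, 07:40–08:20, 08:30–09:40.
B, merged: 04:20–04:50, 06:50–12:30.
05:20–06:00 falls entirely outside B.
07:00–07:20 overlaps B on 07:00–07:20.
07:40–08:20 overlaps B on 07:40–08:20.
08:30–09:40 overlaps B on 08:30–09:40.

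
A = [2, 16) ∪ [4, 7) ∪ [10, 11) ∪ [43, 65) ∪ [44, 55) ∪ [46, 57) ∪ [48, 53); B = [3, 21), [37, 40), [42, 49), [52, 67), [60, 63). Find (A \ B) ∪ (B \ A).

[2, 3) ∪ [16, 21) ∪ [37, 40) ∪ [42, 43) ∪ [49, 52) ∪ [65, 67)

A, merged: [2, 16), [43, 65).
B, merged: [3, 21), [37, 40), [42, 49), [52, 67).
Only in the first: [2, 3), [49, 52).
Only in the second: [16, 21), [37, 40), [42, 43), [65, 67).
Together these are the periods covered by exactly one.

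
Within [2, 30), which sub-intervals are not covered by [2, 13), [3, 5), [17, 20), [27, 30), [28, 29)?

Covered (merged): [2, 13), [17, 20), [27, 30).
Gaps within [2, 30): [13, 17), [20, 27).

[13, 17) ∪ [20, 27)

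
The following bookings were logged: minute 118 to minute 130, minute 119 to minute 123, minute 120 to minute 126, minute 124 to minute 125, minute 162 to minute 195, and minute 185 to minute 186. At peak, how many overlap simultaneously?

3

At minute 120, 3 of the intervals are simultaneously active.
No point has more.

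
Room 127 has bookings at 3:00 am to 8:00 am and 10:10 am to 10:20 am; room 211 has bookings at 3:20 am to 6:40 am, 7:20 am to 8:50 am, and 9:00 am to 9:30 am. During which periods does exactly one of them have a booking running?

A but not B: 3:00 am-3:20 am, 6:40 am-7:20 am, 10:10 am-10:20 am.
B but not A: 8:00 am-8:50 am, 9:00 am-9:30 am.
Combining gives A △ B.

3:00 am-3:20 am, 6:40 am-7:20 am, 8:00 am-8:50 am, 9:00 am-9:30 am, 10:10 am-10:20 am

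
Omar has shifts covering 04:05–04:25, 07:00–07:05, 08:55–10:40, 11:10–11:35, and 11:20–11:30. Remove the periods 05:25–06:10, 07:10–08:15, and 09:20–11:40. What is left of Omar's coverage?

04:05-04:25, 07:00-07:05, 08:55-09:20

A, merged: 04:05-04:25, 07:00-07:05, 08:55-10:40, 11:10-11:35.
04:05-04:25: no B overlap → unchanged.
07:00-07:05: no B overlap → unchanged.
08:55-10:40 minus B → 08:55-09:20.
11:10-11:35: fully covered by B → removed.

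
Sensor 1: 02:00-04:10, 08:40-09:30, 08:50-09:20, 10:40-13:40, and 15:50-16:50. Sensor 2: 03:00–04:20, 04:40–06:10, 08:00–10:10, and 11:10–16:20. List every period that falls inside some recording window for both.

A, merged: 02:00–04:10, 08:40–09:30, 10:40–13:40, 15:50–16:50.
02:00–04:10 overlaps B on 03:00–04:10.
08:40–09:30 overlaps B on 08:40–09:30.
10:40–13:40 overlaps B on 11:10–13:40.
15:50–16:50 overlaps B on 15:50–16:20.

03:00–04:10, 08:40–09:30, 11:10–13:40, 15:50–16:20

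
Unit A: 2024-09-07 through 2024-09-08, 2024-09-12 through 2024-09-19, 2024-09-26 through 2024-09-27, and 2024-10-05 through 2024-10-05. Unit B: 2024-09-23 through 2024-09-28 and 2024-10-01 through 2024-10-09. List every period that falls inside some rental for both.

2024-09-26 through 2024-09-27, 2024-10-05 through 2024-10-05

2024-09-07 through 2024-09-08 meets no B interval.
2024-09-12 through 2024-09-19 meets no B interval.
2024-09-26 through 2024-09-27 ∩ B → 2024-09-26 through 2024-09-27.
2024-10-05 through 2024-10-05 ∩ B → 2024-10-05 through 2024-10-05.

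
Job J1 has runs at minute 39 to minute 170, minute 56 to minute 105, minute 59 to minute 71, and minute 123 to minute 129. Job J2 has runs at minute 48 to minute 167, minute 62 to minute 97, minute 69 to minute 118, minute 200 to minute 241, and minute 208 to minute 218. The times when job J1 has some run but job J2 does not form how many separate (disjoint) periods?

2

Merge the first list: minute 39 to minute 170.
Merge the second list: minute 48 to minute 167, minute 200 to minute 241.
A \ B = minute 39 to minute 48, minute 167 to minute 170.
That is 2 disjoint pieces.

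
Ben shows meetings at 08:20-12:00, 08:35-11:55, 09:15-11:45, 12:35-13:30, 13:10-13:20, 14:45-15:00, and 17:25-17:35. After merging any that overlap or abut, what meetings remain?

08:20–12:00, 12:35–13:30, 14:45–15:00, 17:25–17:35

08:35–11:55 overlaps/touches 08:20–12:00 → extend to 08:20–12:00.
09:15–11:45 overlaps/touches 08:20–12:00 → extend to 08:20–12:00.
12:35–13:30 is disjoint → start new block.
13:10–13:20 overlaps/touches 12:35–13:30 → extend to 12:35–13:30.
14:45–15:00 is disjoint → start new block.
17:25–17:35 is disjoint → start new block.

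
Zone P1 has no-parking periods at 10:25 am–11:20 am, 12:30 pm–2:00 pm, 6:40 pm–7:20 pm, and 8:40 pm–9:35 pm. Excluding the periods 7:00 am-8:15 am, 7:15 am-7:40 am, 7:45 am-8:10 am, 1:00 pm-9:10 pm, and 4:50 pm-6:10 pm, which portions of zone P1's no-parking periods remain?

B, merged: 7:00 am–8:15 am, 1:00 pm–9:10 pm.
10:25 am–11:20 am: nothing removed.
12:30 pm–2:00 pm \ B = 12:30 pm–1:00 pm.
6:40 pm–7:20 pm: entirely removed.
8:40 pm–9:35 pm \ B = 9:10 pm–9:35 pm.

10:25 am–11:20 am, 12:30 pm–1:00 pm, 9:10 pm–9:35 pm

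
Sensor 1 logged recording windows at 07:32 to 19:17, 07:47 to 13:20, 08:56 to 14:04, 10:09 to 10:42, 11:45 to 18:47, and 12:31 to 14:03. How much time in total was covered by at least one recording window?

11 h 45 min

Merged: 07:32-19:17.
Length: 11 h 45 min.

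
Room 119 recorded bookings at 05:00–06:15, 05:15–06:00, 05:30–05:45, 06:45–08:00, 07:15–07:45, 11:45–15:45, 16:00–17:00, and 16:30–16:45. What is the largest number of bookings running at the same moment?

3

Sweep endpoints in order; track running count of active intervals.
Peak of 3 reached at 05:30.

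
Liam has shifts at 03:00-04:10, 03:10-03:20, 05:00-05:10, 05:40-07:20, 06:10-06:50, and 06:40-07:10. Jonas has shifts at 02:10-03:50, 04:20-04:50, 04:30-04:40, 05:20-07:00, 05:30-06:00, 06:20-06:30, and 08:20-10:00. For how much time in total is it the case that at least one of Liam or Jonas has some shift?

Merge the first list: 03:00–04:10, 05:00–05:10, 05:40–07:20.
Merge the second list: 02:10–03:50, 04:20–04:50, 05:20–07:00, 08:20–10:00.
A ∪ B = 02:10–04:10, 04:20–04:50, 05:00–05:10, 05:20–07:20, 08:20–10:00.
Total: 2 h + 30 min + 10 min + 2 h + 1 h 40 min = 6 h 20 min.

6 h 20 min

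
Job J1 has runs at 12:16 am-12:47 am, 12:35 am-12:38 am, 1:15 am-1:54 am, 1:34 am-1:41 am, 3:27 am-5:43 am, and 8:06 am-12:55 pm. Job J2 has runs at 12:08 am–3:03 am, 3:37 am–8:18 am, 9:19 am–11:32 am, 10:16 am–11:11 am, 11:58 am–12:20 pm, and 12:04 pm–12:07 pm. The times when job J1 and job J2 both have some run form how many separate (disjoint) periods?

6

First set merges to 12:16 am–12:47 am, 1:15 am–1:54 am, 3:27 am–5:43 am, 8:06 am–12:55 pm.
Second set merges to 12:08 am–3:03 am, 3:37 am–8:18 am, 9:19 am–11:32 am, 11:58 am–12:20 pm.
A ∩ B = 12:16 am–12:47 am, 1:15 am–1:54 am, 3:37 am–5:43 am, 8:06 am–8:18 am, 9:19 am–11:32 am, 11:58 am–12:20 pm.
That is 6 disjoint pieces.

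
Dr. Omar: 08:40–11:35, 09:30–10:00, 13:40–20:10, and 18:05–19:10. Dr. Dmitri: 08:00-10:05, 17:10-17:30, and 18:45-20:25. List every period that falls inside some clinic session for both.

A, merged: 08:40-11:35, 13:40-20:10.
08:40-11:35 overlaps B on 08:40-10:05.
13:40-20:10 overlaps B on 17:10-17:30, 18:45-20:10.

08:40-10:05, 17:10-17:30, 18:45-20:10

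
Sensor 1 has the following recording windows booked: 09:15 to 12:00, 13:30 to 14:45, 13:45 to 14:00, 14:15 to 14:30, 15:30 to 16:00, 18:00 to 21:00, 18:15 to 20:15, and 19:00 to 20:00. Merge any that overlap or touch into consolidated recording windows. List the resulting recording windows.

09:15–12:00, 13:30–14:45, 15:30–16:00, 18:00–21:00

13:30–14:45 is disjoint → start new block.
13:45–14:00 overlaps/touches 13:30–14:45 → extend to 13:30–14:45.
14:15–14:30 overlaps/touches 13:30–14:45 → extend to 13:30–14:45.
15:30–16:00 is disjoint → start new block.
18:00–21:00 is disjoint → start new block.
18:15–20:15 overlaps/touches 18:00–21:00 → extend to 18:00–21:00.
19:00–20:00 overlaps/touches 18:00–21:00 → extend to 18:00–21:00.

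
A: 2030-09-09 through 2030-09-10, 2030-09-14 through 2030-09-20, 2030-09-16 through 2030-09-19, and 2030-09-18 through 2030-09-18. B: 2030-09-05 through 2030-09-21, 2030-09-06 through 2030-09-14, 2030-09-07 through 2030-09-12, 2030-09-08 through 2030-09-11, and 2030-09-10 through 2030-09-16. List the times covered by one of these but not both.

Merge the first list: 2030-09-09 through 2030-09-10, 2030-09-14 through 2030-09-20.
Merge the second list: 2030-09-05 through 2030-09-21.
Only in the first: none.
Only in the second: 2030-09-05 through 2030-09-08, 2030-09-11 through 2030-09-13, 2030-09-21 through 2030-09-21.
Together these are the periods covered by exactly one.

2030-09-05 through 2030-09-08, 2030-09-11 through 2030-09-13, 2030-09-21 through 2030-09-21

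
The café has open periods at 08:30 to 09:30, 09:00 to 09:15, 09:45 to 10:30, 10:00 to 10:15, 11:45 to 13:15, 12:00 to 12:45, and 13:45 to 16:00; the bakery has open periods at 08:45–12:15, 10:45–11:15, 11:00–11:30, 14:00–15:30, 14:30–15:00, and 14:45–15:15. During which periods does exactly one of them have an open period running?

08:30-08:45, 09:30-09:45, 10:30-11:45, 12:15-13:15, 13:45-14:00, 15:30-16:00

A, merged: 08:30-09:30, 09:45-10:30, 11:45-13:15, 13:45-16:00.
B, merged: 08:45-12:15, 14:00-15:30.
A but not B: 08:30-08:45, 12:15-13:15, 13:45-14:00, 15:30-16:00.
B but not A: 09:30-09:45, 10:30-11:45.
Combining gives A △ B.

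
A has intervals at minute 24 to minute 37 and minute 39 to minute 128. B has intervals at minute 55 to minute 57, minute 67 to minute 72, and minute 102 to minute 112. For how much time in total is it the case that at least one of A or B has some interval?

102 minutes

A ∪ B = minute 24 to minute 37, minute 39 to minute 128.
Total: 13 minutes + 89 minutes = 102 minutes.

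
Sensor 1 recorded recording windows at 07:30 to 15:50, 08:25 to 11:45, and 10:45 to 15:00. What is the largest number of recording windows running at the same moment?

Walk the sorted start/end points keeping a running depth.
The depth first hits 3 at 10:45.

3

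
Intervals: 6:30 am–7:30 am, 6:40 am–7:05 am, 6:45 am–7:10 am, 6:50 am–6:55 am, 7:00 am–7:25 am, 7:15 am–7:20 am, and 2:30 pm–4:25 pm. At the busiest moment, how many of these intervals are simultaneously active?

Walk the sorted start/end points keeping a running depth.
The depth first hits 4 at 6:50 am.

4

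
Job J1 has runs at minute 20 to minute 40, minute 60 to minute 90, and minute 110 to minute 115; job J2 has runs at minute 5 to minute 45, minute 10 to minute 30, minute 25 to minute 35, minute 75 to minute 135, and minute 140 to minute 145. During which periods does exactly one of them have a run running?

minute 5 to minute 20, minute 40 to minute 45, minute 60 to minute 75, minute 90 to minute 110, minute 115 to minute 135, minute 140 to minute 145

B, merged: minute 5 to minute 45, minute 75 to minute 135, minute 140 to minute 145.
Only in the first: minute 60 to minute 75.
Only in the second: minute 5 to minute 20, minute 40 to minute 45, minute 90 to minute 110, minute 115 to minute 135, minute 140 to minute 145.
Together these are the periods covered by exactly one.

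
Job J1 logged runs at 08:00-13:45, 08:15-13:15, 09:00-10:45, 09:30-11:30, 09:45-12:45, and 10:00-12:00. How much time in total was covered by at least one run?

5 h 45 min

Merged: 08:00–13:45.
Length: 5 h 45 min.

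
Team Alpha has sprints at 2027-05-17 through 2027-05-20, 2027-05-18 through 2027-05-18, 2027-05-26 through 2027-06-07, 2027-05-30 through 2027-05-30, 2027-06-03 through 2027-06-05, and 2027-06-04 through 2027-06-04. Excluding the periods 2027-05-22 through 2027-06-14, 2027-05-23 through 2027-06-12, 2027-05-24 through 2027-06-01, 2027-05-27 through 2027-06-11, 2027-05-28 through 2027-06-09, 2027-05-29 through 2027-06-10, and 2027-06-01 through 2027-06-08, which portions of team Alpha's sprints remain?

2027-05-17 through 2027-05-20

Merge the first list: 2027-05-17 through 2027-05-20, 2027-05-26 through 2027-06-07.
Merge the second list: 2027-05-22 through 2027-06-14.
2027-05-17 through 2027-05-20: no B overlap → unchanged.
2027-05-26 through 2027-06-07: fully covered by B → removed.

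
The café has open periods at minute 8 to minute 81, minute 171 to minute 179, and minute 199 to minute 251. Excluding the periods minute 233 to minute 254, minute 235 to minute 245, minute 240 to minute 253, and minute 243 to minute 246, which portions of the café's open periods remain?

Second set merges to minute 233 to minute 254.
minute 8 to minute 81: nothing removed.
minute 171 to minute 179: nothing removed.
minute 199 to minute 251 \ B = minute 199 to minute 233.

minute 8 to minute 81, minute 171 to minute 179, minute 199 to minute 233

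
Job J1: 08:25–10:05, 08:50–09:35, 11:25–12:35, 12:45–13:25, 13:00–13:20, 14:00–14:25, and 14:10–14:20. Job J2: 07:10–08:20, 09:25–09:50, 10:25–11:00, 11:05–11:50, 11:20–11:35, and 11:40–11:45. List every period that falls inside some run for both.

A, merged: 08:25-10:05, 11:25-12:35, 12:45-13:25, 14:00-14:25.
B, merged: 07:10-08:20, 09:25-09:50, 10:25-11:00, 11:05-11:50.
08:25-10:05 ∩ B → 09:25-09:50.
11:25-12:35 ∩ B → 11:25-11:50.
12:45-13:25 meets no B interval.
14:00-14:25 meets no B interval.

09:25-09:50, 11:25-11:50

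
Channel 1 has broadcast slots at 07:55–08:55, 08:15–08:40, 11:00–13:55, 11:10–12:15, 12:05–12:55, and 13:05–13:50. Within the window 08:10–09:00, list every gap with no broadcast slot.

Covered (merged): 07:55-08:55, 11:00-13:55.
Gaps within 08:10-09:00: 08:55-09:00.

08:55-09:00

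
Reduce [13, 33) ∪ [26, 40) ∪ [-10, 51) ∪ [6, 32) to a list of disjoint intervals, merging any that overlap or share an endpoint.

Sort by start: [-10, 51), [6, 32), [13, 33), [26, 40).
[6, 32) overlaps/touches [-10, 51) → extend to [-10, 51).
[13, 33) overlaps/touches [-10, 51) → extend to [-10, 51).
[26, 40) overlaps/touches [-10, 51) → extend to [-10, 51).

[-10, 51)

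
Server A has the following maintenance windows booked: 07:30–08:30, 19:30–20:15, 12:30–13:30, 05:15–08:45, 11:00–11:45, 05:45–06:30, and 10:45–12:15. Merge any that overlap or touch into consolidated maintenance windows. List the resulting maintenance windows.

05:15-08:45, 10:45-12:15, 12:30-13:30, 19:30-20:15

Sort by start: 05:15-08:45, 05:45-06:30, 07:30-08:30, 10:45-12:15, 11:00-11:45, 12:30-13:30, 19:30-20:15.
05:45-06:30 overlaps/touches 05:15-08:45 → extend to 05:15-08:45.
07:30-08:30 overlaps/touches 05:15-08:45 → extend to 05:15-08:45.
10:45-12:15 is disjoint → start new block.
11:00-11:45 overlaps/touches 10:45-12:15 → extend to 10:45-12:15.
12:30-13:30 is disjoint → start new block.
19:30-20:15 is disjoint → start new block.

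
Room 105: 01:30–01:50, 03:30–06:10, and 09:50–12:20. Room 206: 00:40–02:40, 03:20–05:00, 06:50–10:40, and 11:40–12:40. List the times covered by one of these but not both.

Only in the first: 05:00–06:10, 10:40–11:40.
Only in the second: 00:40–01:30, 01:50–02:40, 03:20–03:30, 06:50–09:50, 12:20–12:40.
Together these are the periods covered by exactly one.

00:40–01:30, 01:50–02:40, 03:20–03:30, 05:00–06:10, 06:50–09:50, 10:40–11:40, 12:20–12:40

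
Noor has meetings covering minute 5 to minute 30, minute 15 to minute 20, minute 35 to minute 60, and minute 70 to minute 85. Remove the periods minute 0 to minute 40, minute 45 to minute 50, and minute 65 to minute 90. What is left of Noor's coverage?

First set merges to minute 5 to minute 30, minute 35 to minute 60, minute 70 to minute 85.
minute 5 to minute 30: fully covered by B → removed.
minute 35 to minute 60 minus B → minute 40 to minute 45, minute 50 to minute 60.
minute 70 to minute 85: fully covered by B → removed.

minute 40 to minute 45, minute 50 to minute 60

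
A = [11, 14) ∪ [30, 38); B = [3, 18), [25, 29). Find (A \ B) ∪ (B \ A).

A but not B: [30, 38).
B but not A: [3, 11), [14, 18), [25, 29).
Combining gives A △ B.

[3, 11) ∪ [14, 18) ∪ [25, 29) ∪ [30, 38)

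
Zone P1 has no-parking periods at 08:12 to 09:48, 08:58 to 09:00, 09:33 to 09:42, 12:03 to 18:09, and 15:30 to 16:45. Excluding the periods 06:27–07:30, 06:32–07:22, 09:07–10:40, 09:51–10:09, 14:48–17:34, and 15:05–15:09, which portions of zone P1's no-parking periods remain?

Merge the first list: 08:12–09:48, 12:03–18:09.
Merge the second list: 06:27–07:30, 09:07–10:40, 14:48–17:34.
08:12–09:48 \ B = 08:12–09:07.
12:03–18:09 \ B = 12:03–14:48, 17:34–18:09.

08:12–09:07, 12:03–14:48, 17:34–18:09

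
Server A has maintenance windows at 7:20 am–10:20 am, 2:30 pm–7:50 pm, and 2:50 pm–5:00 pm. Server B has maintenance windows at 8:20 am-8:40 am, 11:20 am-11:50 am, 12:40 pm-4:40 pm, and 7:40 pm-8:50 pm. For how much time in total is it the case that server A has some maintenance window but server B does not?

Merge the first list: 7:20 am–10:20 am, 2:30 pm–7:50 pm.
A \ B = 7:20 am–8:20 am, 8:40 am–10:20 am, 4:40 pm–7:40 pm.
Total: 1 h + 1 h 40 min + 3 h = 5 h 40 min.

5 h 40 min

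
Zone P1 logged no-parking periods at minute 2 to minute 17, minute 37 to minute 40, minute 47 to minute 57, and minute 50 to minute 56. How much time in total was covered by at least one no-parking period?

28 minutes

Merged: minute 2 to minute 17, minute 37 to minute 40, minute 47 to minute 57.
Lengths: 15 minutes + 3 minutes + 10 minutes = 28 minutes.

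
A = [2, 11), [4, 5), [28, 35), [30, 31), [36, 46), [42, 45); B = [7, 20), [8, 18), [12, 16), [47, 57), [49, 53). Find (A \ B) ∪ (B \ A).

A, merged: [2, 11), [28, 35), [36, 46).
B, merged: [7, 20), [47, 57).
A \ B = [2, 7), [28, 35), [36, 46).
B \ A = [11, 20), [47, 57).
Union of the two gives the symmetric difference.

[2, 7) ∪ [11, 20) ∪ [28, 35) ∪ [36, 46) ∪ [47, 57)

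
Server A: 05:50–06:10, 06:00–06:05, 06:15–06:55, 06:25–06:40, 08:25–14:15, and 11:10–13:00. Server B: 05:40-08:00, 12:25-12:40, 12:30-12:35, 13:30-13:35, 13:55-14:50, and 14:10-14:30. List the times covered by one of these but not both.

05:40-05:50, 06:10-06:15, 06:55-08:00, 08:25-12:25, 12:40-13:30, 13:35-13:55, 14:15-14:50

Merge the first list: 05:50-06:10, 06:15-06:55, 08:25-14:15.
Merge the second list: 05:40-08:00, 12:25-12:40, 13:30-13:35, 13:55-14:50.
A but not B: 08:25-12:25, 12:40-13:30, 13:35-13:55.
B but not A: 05:40-05:50, 06:10-06:15, 06:55-08:00, 14:15-14:50.
Combining gives A △ B.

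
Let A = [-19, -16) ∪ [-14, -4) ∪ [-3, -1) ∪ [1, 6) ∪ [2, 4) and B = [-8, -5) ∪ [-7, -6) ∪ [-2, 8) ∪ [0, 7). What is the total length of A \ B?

First set merges to [-19, -16), [-14, -4), [-3, -1), [1, 6).
Second set merges to [-8, -5), [-2, 8).
A \ B = [-19, -16), [-14, -8), [-5, -4), [-3, -2).
Total: 3 + 6 + 1 + 1 = 11.

11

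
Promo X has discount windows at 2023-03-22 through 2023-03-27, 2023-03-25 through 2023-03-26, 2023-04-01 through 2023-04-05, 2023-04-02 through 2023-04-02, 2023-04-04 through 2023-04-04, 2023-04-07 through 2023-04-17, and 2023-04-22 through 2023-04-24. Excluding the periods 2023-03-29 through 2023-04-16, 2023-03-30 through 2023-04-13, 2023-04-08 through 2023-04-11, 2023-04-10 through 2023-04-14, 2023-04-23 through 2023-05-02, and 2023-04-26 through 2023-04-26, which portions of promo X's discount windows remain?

First set merges to 2023-03-22 through 2023-03-27, 2023-04-01 through 2023-04-05, 2023-04-07 through 2023-04-17, 2023-04-22 through 2023-04-24.
Second set merges to 2023-03-29 through 2023-04-16, 2023-04-23 through 2023-05-02.
2023-03-22 through 2023-03-27: no B overlap → unchanged.
2023-04-01 through 2023-04-05: fully covered by B → removed.
2023-04-07 through 2023-04-17 minus B → 2023-04-17 through 2023-04-17.
2023-04-22 through 2023-04-24 minus B → 2023-04-22 through 2023-04-22.

2023-03-22 through 2023-03-27, 2023-04-17 through 2023-04-17, 2023-04-22 through 2023-04-22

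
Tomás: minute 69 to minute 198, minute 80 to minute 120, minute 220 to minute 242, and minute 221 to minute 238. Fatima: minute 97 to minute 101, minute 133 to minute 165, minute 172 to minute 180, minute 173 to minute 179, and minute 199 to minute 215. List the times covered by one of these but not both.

minute 69 to minute 97, minute 101 to minute 133, minute 165 to minute 172, minute 180 to minute 198, minute 199 to minute 215, minute 220 to minute 242

First set merges to minute 69 to minute 198, minute 220 to minute 242.
Second set merges to minute 97 to minute 101, minute 133 to minute 165, minute 172 to minute 180, minute 199 to minute 215.
A but not B: minute 69 to minute 97, minute 101 to minute 133, minute 165 to minute 172, minute 180 to minute 198, minute 220 to minute 242.
B but not A: minute 199 to minute 215.
Combining gives A △ B.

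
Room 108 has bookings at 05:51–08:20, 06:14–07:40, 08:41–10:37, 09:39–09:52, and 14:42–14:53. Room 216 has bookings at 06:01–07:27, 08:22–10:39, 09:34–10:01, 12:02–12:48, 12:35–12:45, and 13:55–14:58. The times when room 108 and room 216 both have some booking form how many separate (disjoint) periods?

First set merges to 05:51–08:20, 08:41–10:37, 14:42–14:53.
Second set merges to 06:01–07:27, 08:22–10:39, 12:02–12:48, 13:55–14:58.
A ∩ B = 06:01–07:27, 08:41–10:37, 14:42–14:53.
That is 3 disjoint pieces.

3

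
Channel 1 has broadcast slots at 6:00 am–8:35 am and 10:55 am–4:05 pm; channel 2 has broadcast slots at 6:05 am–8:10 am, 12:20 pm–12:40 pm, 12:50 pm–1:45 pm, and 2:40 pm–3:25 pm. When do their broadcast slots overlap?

6:00 am–8:35 am ∩ B → 6:05 am–8:10 am.
10:55 am–4:05 pm ∩ B → 12:20 pm–12:40 pm, 12:50 pm–1:45 pm, 2:40 pm–3:25 pm.

6:05 am–8:10 am, 12:20 pm–12:40 pm, 12:50 pm–1:45 pm, 2:40 pm–3:25 pm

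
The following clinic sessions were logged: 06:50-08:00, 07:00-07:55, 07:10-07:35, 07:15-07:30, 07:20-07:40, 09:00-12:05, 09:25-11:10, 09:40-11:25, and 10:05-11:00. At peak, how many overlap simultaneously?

5

Walk the sorted start/end points keeping a running depth.
The depth first hits 5 at 07:20.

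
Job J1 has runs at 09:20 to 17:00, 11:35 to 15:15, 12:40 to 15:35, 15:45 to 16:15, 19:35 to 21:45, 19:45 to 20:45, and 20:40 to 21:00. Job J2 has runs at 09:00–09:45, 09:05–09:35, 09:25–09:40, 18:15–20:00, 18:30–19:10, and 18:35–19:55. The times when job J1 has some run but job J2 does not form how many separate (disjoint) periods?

2

First set merges to 09:20–17:00, 19:35–21:45.
Second set merges to 09:00–09:45, 18:15–20:00.
A \ B = 09:45–17:00, 20:00–21:45.
That is 2 disjoint pieces.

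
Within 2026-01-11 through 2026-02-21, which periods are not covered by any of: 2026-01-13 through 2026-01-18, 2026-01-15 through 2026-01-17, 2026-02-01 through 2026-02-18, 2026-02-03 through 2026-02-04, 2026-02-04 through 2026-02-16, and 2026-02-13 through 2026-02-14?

The merged coverage is 2026-01-13 through 2026-01-18, 2026-02-01 through 2026-02-18.
Complement within 2026-01-11 through 2026-02-21: 2026-01-11 through 2026-01-12, 2026-01-19 through 2026-01-31, 2026-02-19 through 2026-02-21.

2026-01-11 through 2026-01-12, 2026-01-19 through 2026-01-31, 2026-02-19 through 2026-02-21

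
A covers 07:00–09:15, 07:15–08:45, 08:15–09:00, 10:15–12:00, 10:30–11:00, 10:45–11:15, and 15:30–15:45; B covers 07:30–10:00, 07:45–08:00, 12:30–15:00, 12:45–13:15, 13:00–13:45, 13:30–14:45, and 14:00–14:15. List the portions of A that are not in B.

07:00–07:30, 10:15–12:00, 15:30–15:45

A, merged: 07:00–09:15, 10:15–12:00, 15:30–15:45.
B, merged: 07:30–10:00, 12:30–15:00.
07:00–09:15 with B removed leaves 07:00–07:30.
10:15–12:00 is untouched.
15:30–15:45 is untouched.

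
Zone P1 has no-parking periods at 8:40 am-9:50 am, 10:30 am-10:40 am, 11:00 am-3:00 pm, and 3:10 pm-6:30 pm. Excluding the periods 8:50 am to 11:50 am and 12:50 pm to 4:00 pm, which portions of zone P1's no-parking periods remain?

8:40 am–8:50 am, 11:50 am–12:50 pm, 4:00 pm–6:30 pm

8:40 am–9:50 am \ B = 8:40 am–8:50 am.
10:30 am–10:40 am: entirely removed.
11:00 am–3:00 pm \ B = 11:50 am–12:50 pm.
3:10 pm–6:30 pm \ B = 4:00 pm–6:30 pm.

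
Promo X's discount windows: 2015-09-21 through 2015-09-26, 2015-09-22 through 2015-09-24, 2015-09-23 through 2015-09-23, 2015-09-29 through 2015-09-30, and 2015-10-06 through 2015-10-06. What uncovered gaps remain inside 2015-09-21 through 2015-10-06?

2015-09-27 through 2015-09-28, 2015-10-01 through 2015-10-05

After merging, the occupied span is 2015-09-21 through 2015-09-26, 2015-09-29 through 2015-09-30, 2015-10-06 through 2015-10-06.
Complement within 2015-09-21 through 2015-10-06: 2015-09-27 through 2015-09-28, 2015-10-01 through 2015-10-05.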